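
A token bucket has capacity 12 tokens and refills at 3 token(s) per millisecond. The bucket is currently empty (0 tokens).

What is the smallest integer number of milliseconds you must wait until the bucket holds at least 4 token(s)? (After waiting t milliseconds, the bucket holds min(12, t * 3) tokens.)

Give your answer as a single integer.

Need t * 3 >= 4, so t >= 4/3.
Smallest integer t = ceil(4/3) = 2.

Answer: 2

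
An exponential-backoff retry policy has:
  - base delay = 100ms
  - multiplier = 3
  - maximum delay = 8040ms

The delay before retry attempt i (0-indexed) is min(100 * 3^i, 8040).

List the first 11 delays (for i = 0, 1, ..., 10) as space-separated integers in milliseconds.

Answer: 100 300 900 2700 8040 8040 8040 8040 8040 8040 8040

Derivation:
Computing each delay:
  i=0: min(100*3^0, 8040) = 100
  i=1: min(100*3^1, 8040) = 300
  i=2: min(100*3^2, 8040) = 900
  i=3: min(100*3^3, 8040) = 2700
  i=4: min(100*3^4, 8040) = 8040
  i=5: min(100*3^5, 8040) = 8040
  i=6: min(100*3^6, 8040) = 8040
  i=7: min(100*3^7, 8040) = 8040
  i=8: min(100*3^8, 8040) = 8040
  i=9: min(100*3^9, 8040) = 8040
  i=10: min(100*3^10, 8040) = 8040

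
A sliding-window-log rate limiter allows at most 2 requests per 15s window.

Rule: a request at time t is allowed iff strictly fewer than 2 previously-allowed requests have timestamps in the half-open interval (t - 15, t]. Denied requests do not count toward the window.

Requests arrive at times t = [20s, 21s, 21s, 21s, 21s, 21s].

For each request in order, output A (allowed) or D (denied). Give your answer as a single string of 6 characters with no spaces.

Tracking allowed requests in the window:
  req#1 t=20s: ALLOW
  req#2 t=21s: ALLOW
  req#3 t=21s: DENY
  req#4 t=21s: DENY
  req#5 t=21s: DENY
  req#6 t=21s: DENY

Answer: AADDDD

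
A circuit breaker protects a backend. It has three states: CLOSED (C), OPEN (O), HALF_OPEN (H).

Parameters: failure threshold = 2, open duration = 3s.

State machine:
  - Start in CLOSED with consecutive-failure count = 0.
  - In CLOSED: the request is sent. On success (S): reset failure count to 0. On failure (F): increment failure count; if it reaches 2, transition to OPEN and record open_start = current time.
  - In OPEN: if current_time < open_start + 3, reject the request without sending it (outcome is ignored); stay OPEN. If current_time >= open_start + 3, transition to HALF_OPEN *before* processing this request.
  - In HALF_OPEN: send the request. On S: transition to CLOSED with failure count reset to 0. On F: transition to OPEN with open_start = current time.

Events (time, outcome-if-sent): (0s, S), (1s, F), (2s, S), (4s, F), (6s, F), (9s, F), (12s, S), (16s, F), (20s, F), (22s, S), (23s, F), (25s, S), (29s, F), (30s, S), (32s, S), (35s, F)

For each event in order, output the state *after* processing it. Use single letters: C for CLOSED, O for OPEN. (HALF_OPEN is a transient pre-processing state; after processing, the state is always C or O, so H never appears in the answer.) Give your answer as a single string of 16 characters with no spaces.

State after each event:
  event#1 t=0s outcome=S: state=CLOSED
  event#2 t=1s outcome=F: state=CLOSED
  event#3 t=2s outcome=S: state=CLOSED
  event#4 t=4s outcome=F: state=CLOSED
  event#5 t=6s outcome=F: state=OPEN
  event#6 t=9s outcome=F: state=OPEN
  event#7 t=12s outcome=S: state=CLOSED
  event#8 t=16s outcome=F: state=CLOSED
  event#9 t=20s outcome=F: state=OPEN
  event#10 t=22s outcome=S: state=OPEN
  event#11 t=23s outcome=F: state=OPEN
  event#12 t=25s outcome=S: state=OPEN
  event#13 t=29s outcome=F: state=OPEN
  event#14 t=30s outcome=S: state=OPEN
  event#15 t=32s outcome=S: state=CLOSED
  event#16 t=35s outcome=F: state=CLOSED

Answer: CCCCOOCCOOOOOOCC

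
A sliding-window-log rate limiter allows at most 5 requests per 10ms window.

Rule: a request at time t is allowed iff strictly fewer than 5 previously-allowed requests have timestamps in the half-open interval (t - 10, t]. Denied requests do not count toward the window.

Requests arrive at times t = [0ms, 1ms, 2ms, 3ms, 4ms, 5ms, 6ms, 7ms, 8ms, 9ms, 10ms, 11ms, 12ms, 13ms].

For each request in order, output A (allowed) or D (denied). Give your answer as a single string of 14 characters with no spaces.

Answer: AAAAADDDDDAAAA

Derivation:
Tracking allowed requests in the window:
  req#1 t=0ms: ALLOW
  req#2 t=1ms: ALLOW
  req#3 t=2ms: ALLOW
  req#4 t=3ms: ALLOW
  req#5 t=4ms: ALLOW
  req#6 t=5ms: DENY
  req#7 t=6ms: DENY
  req#8 t=7ms: DENY
  req#9 t=8ms: DENY
  req#10 t=9ms: DENY
  req#11 t=10ms: ALLOW
  req#12 t=11ms: ALLOW
  req#13 t=12ms: ALLOW
  req#14 t=13ms: ALLOW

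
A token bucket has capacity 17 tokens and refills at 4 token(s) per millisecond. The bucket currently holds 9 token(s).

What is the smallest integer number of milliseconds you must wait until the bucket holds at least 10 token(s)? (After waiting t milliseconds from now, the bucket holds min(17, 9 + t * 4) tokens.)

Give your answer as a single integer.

Need 9 + t * 4 >= 10, so t >= 1/4.
Smallest integer t = ceil(1/4) = 1.

Answer: 1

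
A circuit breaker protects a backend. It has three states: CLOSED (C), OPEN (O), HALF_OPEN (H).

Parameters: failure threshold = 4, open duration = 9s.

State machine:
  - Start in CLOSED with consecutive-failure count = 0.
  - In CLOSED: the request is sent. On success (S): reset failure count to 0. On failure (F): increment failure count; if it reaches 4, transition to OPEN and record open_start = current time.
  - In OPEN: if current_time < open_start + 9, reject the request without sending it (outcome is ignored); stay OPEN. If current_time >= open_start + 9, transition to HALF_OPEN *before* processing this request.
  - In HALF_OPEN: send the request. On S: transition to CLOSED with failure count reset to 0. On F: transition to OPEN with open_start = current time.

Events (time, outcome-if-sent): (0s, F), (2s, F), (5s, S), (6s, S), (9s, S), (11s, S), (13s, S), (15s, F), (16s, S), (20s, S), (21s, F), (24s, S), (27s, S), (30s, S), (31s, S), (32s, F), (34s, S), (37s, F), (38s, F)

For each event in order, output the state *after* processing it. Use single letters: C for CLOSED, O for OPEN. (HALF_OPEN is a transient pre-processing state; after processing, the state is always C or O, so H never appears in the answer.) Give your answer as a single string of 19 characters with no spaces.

Answer: CCCCCCCCCCCCCCCCCCC

Derivation:
State after each event:
  event#1 t=0s outcome=F: state=CLOSED
  event#2 t=2s outcome=F: state=CLOSED
  event#3 t=5s outcome=S: state=CLOSED
  event#4 t=6s outcome=S: state=CLOSED
  event#5 t=9s outcome=S: state=CLOSED
  event#6 t=11s outcome=S: state=CLOSED
  event#7 t=13s outcome=S: state=CLOSED
  event#8 t=15s outcome=F: state=CLOSED
  event#9 t=16s outcome=S: state=CLOSED
  event#10 t=20s outcome=S: state=CLOSED
  event#11 t=21s outcome=F: state=CLOSED
  event#12 t=24s outcome=S: state=CLOSED
  event#13 t=27s outcome=S: state=CLOSED
  event#14 t=30s outcome=S: state=CLOSED
  event#15 t=31s outcome=S: state=CLOSED
  event#16 t=32s outcome=F: state=CLOSED
  event#17 t=34s outcome=S: state=CLOSED
  event#18 t=37s outcome=F: state=CLOSED
  event#19 t=38s outcome=F: state=CLOSED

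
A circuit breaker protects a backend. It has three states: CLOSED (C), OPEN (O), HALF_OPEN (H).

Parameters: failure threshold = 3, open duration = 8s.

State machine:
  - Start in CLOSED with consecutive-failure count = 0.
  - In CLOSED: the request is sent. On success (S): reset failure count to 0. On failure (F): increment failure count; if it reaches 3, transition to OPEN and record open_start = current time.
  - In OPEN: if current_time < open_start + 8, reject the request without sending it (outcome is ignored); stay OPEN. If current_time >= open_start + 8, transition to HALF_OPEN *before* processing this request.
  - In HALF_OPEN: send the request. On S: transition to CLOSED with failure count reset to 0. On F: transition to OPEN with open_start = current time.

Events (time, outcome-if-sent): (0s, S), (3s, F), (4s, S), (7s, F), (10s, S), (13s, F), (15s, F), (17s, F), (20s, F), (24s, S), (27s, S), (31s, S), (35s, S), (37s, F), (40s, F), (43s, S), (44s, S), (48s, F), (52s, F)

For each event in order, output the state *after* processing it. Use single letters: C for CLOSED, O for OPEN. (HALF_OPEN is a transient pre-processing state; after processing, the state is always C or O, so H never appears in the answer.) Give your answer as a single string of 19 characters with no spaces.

State after each event:
  event#1 t=0s outcome=S: state=CLOSED
  event#2 t=3s outcome=F: state=CLOSED
  event#3 t=4s outcome=S: state=CLOSED
  event#4 t=7s outcome=F: state=CLOSED
  event#5 t=10s outcome=S: state=CLOSED
  event#6 t=13s outcome=F: state=CLOSED
  event#7 t=15s outcome=F: state=CLOSED
  event#8 t=17s outcome=F: state=OPEN
  event#9 t=20s outcome=F: state=OPEN
  event#10 t=24s outcome=S: state=OPEN
  event#11 t=27s outcome=S: state=CLOSED
  event#12 t=31s outcome=S: state=CLOSED
  event#13 t=35s outcome=S: state=CLOSED
  event#14 t=37s outcome=F: state=CLOSED
  event#15 t=40s outcome=F: state=CLOSED
  event#16 t=43s outcome=S: state=CLOSED
  event#17 t=44s outcome=S: state=CLOSED
  event#18 t=48s outcome=F: state=CLOSED
  event#19 t=52s outcome=F: state=CLOSED

Answer: CCCCCCCOOOCCCCCCCCC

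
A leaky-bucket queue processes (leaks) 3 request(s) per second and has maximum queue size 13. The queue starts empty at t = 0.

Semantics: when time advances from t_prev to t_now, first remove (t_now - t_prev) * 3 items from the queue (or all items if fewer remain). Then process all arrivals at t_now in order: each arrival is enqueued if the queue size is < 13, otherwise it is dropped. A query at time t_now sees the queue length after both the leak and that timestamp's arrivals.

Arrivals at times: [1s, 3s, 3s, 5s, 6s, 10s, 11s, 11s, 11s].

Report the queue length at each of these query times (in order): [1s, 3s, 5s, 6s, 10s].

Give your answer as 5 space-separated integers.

Queue lengths at query times:
  query t=1s: backlog = 1
  query t=3s: backlog = 2
  query t=5s: backlog = 1
  query t=6s: backlog = 1
  query t=10s: backlog = 1

Answer: 1 2 1 1 1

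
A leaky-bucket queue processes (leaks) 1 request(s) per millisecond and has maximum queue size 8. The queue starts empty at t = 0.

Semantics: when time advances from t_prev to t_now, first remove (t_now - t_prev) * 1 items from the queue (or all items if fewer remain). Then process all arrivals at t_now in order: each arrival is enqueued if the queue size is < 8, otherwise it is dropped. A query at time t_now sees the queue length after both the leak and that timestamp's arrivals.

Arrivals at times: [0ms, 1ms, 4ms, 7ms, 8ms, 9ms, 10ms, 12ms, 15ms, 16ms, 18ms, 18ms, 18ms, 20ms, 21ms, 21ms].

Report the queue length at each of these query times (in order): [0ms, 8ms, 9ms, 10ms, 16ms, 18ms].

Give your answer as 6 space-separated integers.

Queue lengths at query times:
  query t=0ms: backlog = 1
  query t=8ms: backlog = 1
  query t=9ms: backlog = 1
  query t=10ms: backlog = 1
  query t=16ms: backlog = 1
  query t=18ms: backlog = 3

Answer: 1 1 1 1 1 3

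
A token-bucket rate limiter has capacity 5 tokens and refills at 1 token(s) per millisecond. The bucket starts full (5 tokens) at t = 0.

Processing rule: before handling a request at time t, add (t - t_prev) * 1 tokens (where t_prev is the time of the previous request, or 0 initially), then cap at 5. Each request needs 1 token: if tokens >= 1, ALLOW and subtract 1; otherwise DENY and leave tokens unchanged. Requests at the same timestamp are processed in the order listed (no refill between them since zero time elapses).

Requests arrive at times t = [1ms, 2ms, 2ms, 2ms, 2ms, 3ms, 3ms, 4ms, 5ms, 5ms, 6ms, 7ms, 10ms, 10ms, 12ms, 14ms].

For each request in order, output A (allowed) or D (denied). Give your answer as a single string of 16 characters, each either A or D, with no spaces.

Answer: AAAAAAAAADAAAAAA

Derivation:
Simulating step by step:
  req#1 t=1ms: ALLOW
  req#2 t=2ms: ALLOW
  req#3 t=2ms: ALLOW
  req#4 t=2ms: ALLOW
  req#5 t=2ms: ALLOW
  req#6 t=3ms: ALLOW
  req#7 t=3ms: ALLOW
  req#8 t=4ms: ALLOW
  req#9 t=5ms: ALLOW
  req#10 t=5ms: DENY
  req#11 t=6ms: ALLOW
  req#12 t=7ms: ALLOW
  req#13 t=10ms: ALLOW
  req#14 t=10ms: ALLOW
  req#15 t=12ms: ALLOW
  req#16 t=14ms: ALLOW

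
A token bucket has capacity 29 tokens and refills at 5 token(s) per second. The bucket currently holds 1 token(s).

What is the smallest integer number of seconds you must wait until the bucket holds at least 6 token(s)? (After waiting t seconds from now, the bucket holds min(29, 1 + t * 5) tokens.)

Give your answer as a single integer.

Need 1 + t * 5 >= 6, so t >= 5/5.
Smallest integer t = ceil(5/5) = 1.

Answer: 1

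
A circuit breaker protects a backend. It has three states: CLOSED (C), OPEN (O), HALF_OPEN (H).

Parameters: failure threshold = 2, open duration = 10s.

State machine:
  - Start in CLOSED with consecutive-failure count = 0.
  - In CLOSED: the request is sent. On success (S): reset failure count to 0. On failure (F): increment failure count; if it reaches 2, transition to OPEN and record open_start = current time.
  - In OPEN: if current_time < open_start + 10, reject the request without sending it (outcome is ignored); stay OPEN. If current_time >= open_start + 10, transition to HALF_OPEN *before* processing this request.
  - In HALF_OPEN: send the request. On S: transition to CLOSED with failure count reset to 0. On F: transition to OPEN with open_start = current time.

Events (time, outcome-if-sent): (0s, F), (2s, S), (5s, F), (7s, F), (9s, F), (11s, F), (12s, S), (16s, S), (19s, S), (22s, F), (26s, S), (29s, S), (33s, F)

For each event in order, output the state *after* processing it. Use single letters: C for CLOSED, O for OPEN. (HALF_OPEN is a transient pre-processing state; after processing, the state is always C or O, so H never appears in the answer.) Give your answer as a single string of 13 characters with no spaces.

Answer: CCCOOOOOCCCCC

Derivation:
State after each event:
  event#1 t=0s outcome=F: state=CLOSED
  event#2 t=2s outcome=S: state=CLOSED
  event#3 t=5s outcome=F: state=CLOSED
  event#4 t=7s outcome=F: state=OPEN
  event#5 t=9s outcome=F: state=OPEN
  event#6 t=11s outcome=F: state=OPEN
  event#7 t=12s outcome=S: state=OPEN
  event#8 t=16s outcome=S: state=OPEN
  event#9 t=19s outcome=S: state=CLOSED
  event#10 t=22s outcome=F: state=CLOSED
  event#11 t=26s outcome=S: state=CLOSED
  event#12 t=29s outcome=S: state=CLOSED
  event#13 t=33s outcome=F: state=CLOSED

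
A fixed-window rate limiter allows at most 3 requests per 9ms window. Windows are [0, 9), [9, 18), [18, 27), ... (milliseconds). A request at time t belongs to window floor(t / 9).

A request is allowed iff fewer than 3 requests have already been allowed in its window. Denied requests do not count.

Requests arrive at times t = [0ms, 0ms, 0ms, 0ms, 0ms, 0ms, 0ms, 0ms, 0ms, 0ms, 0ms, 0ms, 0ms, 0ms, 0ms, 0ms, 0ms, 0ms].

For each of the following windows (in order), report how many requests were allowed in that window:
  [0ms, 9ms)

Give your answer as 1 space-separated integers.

Processing requests:
  req#1 t=0ms (window 0): ALLOW
  req#2 t=0ms (window 0): ALLOW
  req#3 t=0ms (window 0): ALLOW
  req#4 t=0ms (window 0): DENY
  req#5 t=0ms (window 0): DENY
  req#6 t=0ms (window 0): DENY
  req#7 t=0ms (window 0): DENY
  req#8 t=0ms (window 0): DENY
  req#9 t=0ms (window 0): DENY
  req#10 t=0ms (window 0): DENY
  req#11 t=0ms (window 0): DENY
  req#12 t=0ms (window 0): DENY
  req#13 t=0ms (window 0): DENY
  req#14 t=0ms (window 0): DENY
  req#15 t=0ms (window 0): DENY
  req#16 t=0ms (window 0): DENY
  req#17 t=0ms (window 0): DENY
  req#18 t=0ms (window 0): DENY

Allowed counts by window: 3

Answer: 3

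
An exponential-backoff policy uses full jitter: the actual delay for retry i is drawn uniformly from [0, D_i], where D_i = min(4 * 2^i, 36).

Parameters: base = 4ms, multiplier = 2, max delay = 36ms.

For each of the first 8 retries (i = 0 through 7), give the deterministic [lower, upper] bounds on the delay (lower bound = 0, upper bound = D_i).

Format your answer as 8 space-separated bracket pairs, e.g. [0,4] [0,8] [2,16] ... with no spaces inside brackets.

Answer: [0,4] [0,8] [0,16] [0,32] [0,36] [0,36] [0,36] [0,36]

Derivation:
Computing bounds per retry:
  i=0: D_i=min(4*2^0,36)=4, bounds=[0,4]
  i=1: D_i=min(4*2^1,36)=8, bounds=[0,8]
  i=2: D_i=min(4*2^2,36)=16, bounds=[0,16]
  i=3: D_i=min(4*2^3,36)=32, bounds=[0,32]
  i=4: D_i=min(4*2^4,36)=36, bounds=[0,36]
  i=5: D_i=min(4*2^5,36)=36, bounds=[0,36]
  i=6: D_i=min(4*2^6,36)=36, bounds=[0,36]
  i=7: D_i=min(4*2^7,36)=36, bounds=[0,36]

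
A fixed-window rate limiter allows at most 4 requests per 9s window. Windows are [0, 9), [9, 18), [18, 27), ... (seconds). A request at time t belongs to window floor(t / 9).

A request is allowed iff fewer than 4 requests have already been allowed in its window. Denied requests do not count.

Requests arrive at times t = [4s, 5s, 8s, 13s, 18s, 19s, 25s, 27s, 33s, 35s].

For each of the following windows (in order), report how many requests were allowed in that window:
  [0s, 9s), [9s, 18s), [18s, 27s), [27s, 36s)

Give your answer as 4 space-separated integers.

Answer: 3 1 3 3

Derivation:
Processing requests:
  req#1 t=4s (window 0): ALLOW
  req#2 t=5s (window 0): ALLOW
  req#3 t=8s (window 0): ALLOW
  req#4 t=13s (window 1): ALLOW
  req#5 t=18s (window 2): ALLOW
  req#6 t=19s (window 2): ALLOW
  req#7 t=25s (window 2): ALLOW
  req#8 t=27s (window 3): ALLOW
  req#9 t=33s (window 3): ALLOW
  req#10 t=35s (window 3): ALLOW

Allowed counts by window: 3 1 3 3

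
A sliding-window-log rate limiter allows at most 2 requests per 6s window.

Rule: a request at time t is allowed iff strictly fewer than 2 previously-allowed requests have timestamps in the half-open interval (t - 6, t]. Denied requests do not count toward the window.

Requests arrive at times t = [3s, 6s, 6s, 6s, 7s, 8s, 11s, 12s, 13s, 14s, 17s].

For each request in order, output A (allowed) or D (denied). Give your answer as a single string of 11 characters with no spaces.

Tracking allowed requests in the window:
  req#1 t=3s: ALLOW
  req#2 t=6s: ALLOW
  req#3 t=6s: DENY
  req#4 t=6s: DENY
  req#5 t=7s: DENY
  req#6 t=8s: DENY
  req#7 t=11s: ALLOW
  req#8 t=12s: ALLOW
  req#9 t=13s: DENY
  req#10 t=14s: DENY
  req#11 t=17s: ALLOW

Answer: AADDDDAADDA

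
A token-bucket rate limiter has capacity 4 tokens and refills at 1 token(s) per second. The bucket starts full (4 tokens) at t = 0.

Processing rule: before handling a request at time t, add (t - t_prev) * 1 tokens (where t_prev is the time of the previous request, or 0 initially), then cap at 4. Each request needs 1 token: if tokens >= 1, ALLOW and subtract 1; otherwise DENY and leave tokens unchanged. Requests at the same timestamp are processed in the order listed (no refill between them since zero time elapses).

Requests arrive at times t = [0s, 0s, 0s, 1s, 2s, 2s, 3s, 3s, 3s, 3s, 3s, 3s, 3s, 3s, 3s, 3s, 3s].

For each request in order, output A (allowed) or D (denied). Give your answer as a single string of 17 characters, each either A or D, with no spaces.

Simulating step by step:
  req#1 t=0s: ALLOW
  req#2 t=0s: ALLOW
  req#3 t=0s: ALLOW
  req#4 t=1s: ALLOW
  req#5 t=2s: ALLOW
  req#6 t=2s: ALLOW
  req#7 t=3s: ALLOW
  req#8 t=3s: DENY
  req#9 t=3s: DENY
  req#10 t=3s: DENY
  req#11 t=3s: DENY
  req#12 t=3s: DENY
  req#13 t=3s: DENY
  req#14 t=3s: DENY
  req#15 t=3s: DENY
  req#16 t=3s: DENY
  req#17 t=3s: DENY

Answer: AAAAAAADDDDDDDDDD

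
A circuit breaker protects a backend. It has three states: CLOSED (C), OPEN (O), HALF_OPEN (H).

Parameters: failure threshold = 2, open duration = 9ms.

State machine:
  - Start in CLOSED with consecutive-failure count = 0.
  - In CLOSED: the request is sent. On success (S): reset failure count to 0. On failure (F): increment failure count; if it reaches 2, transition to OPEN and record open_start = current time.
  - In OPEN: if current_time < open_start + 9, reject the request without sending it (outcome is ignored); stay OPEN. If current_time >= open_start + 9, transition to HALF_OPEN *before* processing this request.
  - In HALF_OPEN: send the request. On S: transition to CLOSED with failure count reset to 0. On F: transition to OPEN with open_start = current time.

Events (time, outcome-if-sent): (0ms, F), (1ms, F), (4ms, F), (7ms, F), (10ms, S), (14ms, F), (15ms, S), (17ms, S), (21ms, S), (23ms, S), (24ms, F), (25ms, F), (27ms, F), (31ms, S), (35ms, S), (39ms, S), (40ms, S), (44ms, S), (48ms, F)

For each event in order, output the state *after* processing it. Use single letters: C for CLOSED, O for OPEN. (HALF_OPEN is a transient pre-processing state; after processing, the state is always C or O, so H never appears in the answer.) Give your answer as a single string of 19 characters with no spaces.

Answer: COOOCCCCCCCOOOCCCCC

Derivation:
State after each event:
  event#1 t=0ms outcome=F: state=CLOSED
  event#2 t=1ms outcome=F: state=OPEN
  event#3 t=4ms outcome=F: state=OPEN
  event#4 t=7ms outcome=F: state=OPEN
  event#5 t=10ms outcome=S: state=CLOSED
  event#6 t=14ms outcome=F: state=CLOSED
  event#7 t=15ms outcome=S: state=CLOSED
  event#8 t=17ms outcome=S: state=CLOSED
  event#9 t=21ms outcome=S: state=CLOSED
  event#10 t=23ms outcome=S: state=CLOSED
  event#11 t=24ms outcome=F: state=CLOSED
  event#12 t=25ms outcome=F: state=OPEN
  event#13 t=27ms outcome=F: state=OPEN
  event#14 t=31ms outcome=S: state=OPEN
  event#15 t=35ms outcome=S: state=CLOSED
  event#16 t=39ms outcome=S: state=CLOSED
  event#17 t=40ms outcome=S: state=CLOSED
  event#18 t=44ms outcome=S: state=CLOSED
  event#19 t=48ms outcome=F: state=CLOSED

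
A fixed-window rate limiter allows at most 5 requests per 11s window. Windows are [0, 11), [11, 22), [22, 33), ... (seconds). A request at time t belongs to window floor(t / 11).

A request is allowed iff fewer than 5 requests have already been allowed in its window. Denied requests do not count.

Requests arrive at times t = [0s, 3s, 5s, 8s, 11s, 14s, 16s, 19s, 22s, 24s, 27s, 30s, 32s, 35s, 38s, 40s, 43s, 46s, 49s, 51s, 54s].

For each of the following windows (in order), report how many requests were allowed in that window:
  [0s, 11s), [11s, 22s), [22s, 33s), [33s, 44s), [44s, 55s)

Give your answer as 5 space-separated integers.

Answer: 4 4 5 4 4

Derivation:
Processing requests:
  req#1 t=0s (window 0): ALLOW
  req#2 t=3s (window 0): ALLOW
  req#3 t=5s (window 0): ALLOW
  req#4 t=8s (window 0): ALLOW
  req#5 t=11s (window 1): ALLOW
  req#6 t=14s (window 1): ALLOW
  req#7 t=16s (window 1): ALLOW
  req#8 t=19s (window 1): ALLOW
  req#9 t=22s (window 2): ALLOW
  req#10 t=24s (window 2): ALLOW
  req#11 t=27s (window 2): ALLOW
  req#12 t=30s (window 2): ALLOW
  req#13 t=32s (window 2): ALLOW
  req#14 t=35s (window 3): ALLOW
  req#15 t=38s (window 3): ALLOW
  req#16 t=40s (window 3): ALLOW
  req#17 t=43s (window 3): ALLOW
  req#18 t=46s (window 4): ALLOW
  req#19 t=49s (window 4): ALLOW
  req#20 t=51s (window 4): ALLOW
  req#21 t=54s (window 4): ALLOW

Allowed counts by window: 4 4 5 4 4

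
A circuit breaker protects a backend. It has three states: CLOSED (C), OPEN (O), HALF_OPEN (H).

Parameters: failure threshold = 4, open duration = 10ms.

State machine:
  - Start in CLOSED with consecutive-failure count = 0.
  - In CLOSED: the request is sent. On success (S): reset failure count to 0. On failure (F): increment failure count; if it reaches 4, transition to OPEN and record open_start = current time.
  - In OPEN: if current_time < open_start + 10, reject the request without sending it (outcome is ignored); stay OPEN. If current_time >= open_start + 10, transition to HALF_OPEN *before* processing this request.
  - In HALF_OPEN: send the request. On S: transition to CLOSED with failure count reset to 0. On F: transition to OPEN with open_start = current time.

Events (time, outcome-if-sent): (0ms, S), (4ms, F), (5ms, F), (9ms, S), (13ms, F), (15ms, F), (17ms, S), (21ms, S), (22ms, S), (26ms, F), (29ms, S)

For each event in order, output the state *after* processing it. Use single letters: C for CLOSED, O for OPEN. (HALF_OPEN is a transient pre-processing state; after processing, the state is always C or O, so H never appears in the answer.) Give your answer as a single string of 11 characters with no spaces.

Answer: CCCCCCCCCCC

Derivation:
State after each event:
  event#1 t=0ms outcome=S: state=CLOSED
  event#2 t=4ms outcome=F: state=CLOSED
  event#3 t=5ms outcome=F: state=CLOSED
  event#4 t=9ms outcome=S: state=CLOSED
  event#5 t=13ms outcome=F: state=CLOSED
  event#6 t=15ms outcome=F: state=CLOSED
  event#7 t=17ms outcome=S: state=CLOSED
  event#8 t=21ms outcome=S: state=CLOSED
  event#9 t=22ms outcome=S: state=CLOSED
  event#10 t=26ms outcome=F: state=CLOSED
  event#11 t=29ms outcome=S: state=CLOSED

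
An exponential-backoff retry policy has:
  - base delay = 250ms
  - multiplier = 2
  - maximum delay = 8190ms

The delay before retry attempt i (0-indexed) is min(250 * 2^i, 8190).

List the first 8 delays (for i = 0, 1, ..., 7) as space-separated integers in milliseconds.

Answer: 250 500 1000 2000 4000 8000 8190 8190

Derivation:
Computing each delay:
  i=0: min(250*2^0, 8190) = 250
  i=1: min(250*2^1, 8190) = 500
  i=2: min(250*2^2, 8190) = 1000
  i=3: min(250*2^3, 8190) = 2000
  i=4: min(250*2^4, 8190) = 4000
  i=5: min(250*2^5, 8190) = 8000
  i=6: min(250*2^6, 8190) = 8190
  i=7: min(250*2^7, 8190) = 8190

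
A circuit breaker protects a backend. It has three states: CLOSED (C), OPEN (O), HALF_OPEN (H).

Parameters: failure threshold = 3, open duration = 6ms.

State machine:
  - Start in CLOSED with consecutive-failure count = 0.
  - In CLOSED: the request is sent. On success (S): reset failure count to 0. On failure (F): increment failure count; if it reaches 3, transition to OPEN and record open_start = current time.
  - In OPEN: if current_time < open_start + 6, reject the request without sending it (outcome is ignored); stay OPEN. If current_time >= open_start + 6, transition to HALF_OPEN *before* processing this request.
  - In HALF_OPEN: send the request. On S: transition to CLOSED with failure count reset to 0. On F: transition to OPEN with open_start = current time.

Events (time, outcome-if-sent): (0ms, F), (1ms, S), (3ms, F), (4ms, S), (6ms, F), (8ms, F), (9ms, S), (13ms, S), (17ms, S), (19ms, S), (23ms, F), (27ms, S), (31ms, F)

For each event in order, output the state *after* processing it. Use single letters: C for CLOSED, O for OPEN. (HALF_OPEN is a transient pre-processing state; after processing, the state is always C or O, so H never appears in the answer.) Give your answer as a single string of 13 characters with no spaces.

Answer: CCCCCCCCCCCCC

Derivation:
State after each event:
  event#1 t=0ms outcome=F: state=CLOSED
  event#2 t=1ms outcome=S: state=CLOSED
  event#3 t=3ms outcome=F: state=CLOSED
  event#4 t=4ms outcome=S: state=CLOSED
  event#5 t=6ms outcome=F: state=CLOSED
  event#6 t=8ms outcome=F: state=CLOSED
  event#7 t=9ms outcome=S: state=CLOSED
  event#8 t=13ms outcome=S: state=CLOSED
  event#9 t=17ms outcome=S: state=CLOSED
  event#10 t=19ms outcome=S: state=CLOSED
  event#11 t=23ms outcome=F: state=CLOSED
  event#12 t=27ms outcome=S: state=CLOSED
  event#13 t=31ms outcome=F: state=CLOSED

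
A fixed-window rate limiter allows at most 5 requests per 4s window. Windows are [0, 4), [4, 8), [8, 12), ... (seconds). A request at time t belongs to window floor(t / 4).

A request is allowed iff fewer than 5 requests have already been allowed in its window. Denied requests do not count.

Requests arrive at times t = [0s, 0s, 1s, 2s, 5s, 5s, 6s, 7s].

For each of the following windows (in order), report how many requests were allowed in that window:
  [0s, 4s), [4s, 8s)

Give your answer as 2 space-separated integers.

Answer: 4 4

Derivation:
Processing requests:
  req#1 t=0s (window 0): ALLOW
  req#2 t=0s (window 0): ALLOW
  req#3 t=1s (window 0): ALLOW
  req#4 t=2s (window 0): ALLOW
  req#5 t=5s (window 1): ALLOW
  req#6 t=5s (window 1): ALLOW
  req#7 t=6s (window 1): ALLOW
  req#8 t=7s (window 1): ALLOW

Allowed counts by window: 4 4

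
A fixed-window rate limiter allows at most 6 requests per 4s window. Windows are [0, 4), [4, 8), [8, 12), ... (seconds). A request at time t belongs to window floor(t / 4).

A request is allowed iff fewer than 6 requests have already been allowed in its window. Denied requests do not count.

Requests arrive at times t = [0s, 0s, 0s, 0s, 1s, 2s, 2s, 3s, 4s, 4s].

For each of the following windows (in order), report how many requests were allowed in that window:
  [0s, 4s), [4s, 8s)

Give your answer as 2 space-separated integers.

Answer: 6 2

Derivation:
Processing requests:
  req#1 t=0s (window 0): ALLOW
  req#2 t=0s (window 0): ALLOW
  req#3 t=0s (window 0): ALLOW
  req#4 t=0s (window 0): ALLOW
  req#5 t=1s (window 0): ALLOW
  req#6 t=2s (window 0): ALLOW
  req#7 t=2s (window 0): DENY
  req#8 t=3s (window 0): DENY
  req#9 t=4s (window 1): ALLOW
  req#10 t=4s (window 1): ALLOW

Allowed counts by window: 6 2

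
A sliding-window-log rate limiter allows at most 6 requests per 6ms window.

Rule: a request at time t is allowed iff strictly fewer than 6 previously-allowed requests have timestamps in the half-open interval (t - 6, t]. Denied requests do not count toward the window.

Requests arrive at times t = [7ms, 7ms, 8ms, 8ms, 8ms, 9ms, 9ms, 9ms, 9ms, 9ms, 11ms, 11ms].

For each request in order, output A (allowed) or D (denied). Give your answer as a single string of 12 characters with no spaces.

Answer: AAAAAADDDDDD

Derivation:
Tracking allowed requests in the window:
  req#1 t=7ms: ALLOW
  req#2 t=7ms: ALLOW
  req#3 t=8ms: ALLOW
  req#4 t=8ms: ALLOW
  req#5 t=8ms: ALLOW
  req#6 t=9ms: ALLOW
  req#7 t=9ms: DENY
  req#8 t=9ms: DENY
  req#9 t=9ms: DENY
  req#10 t=9ms: DENY
  req#11 t=11ms: DENY
  req#12 t=11ms: DENY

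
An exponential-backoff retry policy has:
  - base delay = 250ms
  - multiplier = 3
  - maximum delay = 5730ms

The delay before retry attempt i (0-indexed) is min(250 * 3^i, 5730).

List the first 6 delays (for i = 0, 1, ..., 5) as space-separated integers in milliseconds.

Computing each delay:
  i=0: min(250*3^0, 5730) = 250
  i=1: min(250*3^1, 5730) = 750
  i=2: min(250*3^2, 5730) = 2250
  i=3: min(250*3^3, 5730) = 5730
  i=4: min(250*3^4, 5730) = 5730
  i=5: min(250*3^5, 5730) = 5730

Answer: 250 750 2250 5730 5730 5730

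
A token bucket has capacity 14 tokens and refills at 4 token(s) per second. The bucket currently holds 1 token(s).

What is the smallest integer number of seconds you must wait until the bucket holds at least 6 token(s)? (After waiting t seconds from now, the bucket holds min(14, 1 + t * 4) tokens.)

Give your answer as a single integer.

Answer: 2

Derivation:
Need 1 + t * 4 >= 6, so t >= 5/4.
Smallest integer t = ceil(5/4) = 2.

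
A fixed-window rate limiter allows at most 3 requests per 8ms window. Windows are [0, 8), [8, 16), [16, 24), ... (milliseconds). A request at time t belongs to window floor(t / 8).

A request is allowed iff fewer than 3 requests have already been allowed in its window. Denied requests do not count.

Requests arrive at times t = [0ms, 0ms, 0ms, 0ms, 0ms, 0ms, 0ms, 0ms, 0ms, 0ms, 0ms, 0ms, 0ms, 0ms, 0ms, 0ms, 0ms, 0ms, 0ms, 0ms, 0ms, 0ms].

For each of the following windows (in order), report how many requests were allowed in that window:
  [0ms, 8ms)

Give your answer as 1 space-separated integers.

Answer: 3

Derivation:
Processing requests:
  req#1 t=0ms (window 0): ALLOW
  req#2 t=0ms (window 0): ALLOW
  req#3 t=0ms (window 0): ALLOW
  req#4 t=0ms (window 0): DENY
  req#5 t=0ms (window 0): DENY
  req#6 t=0ms (window 0): DENY
  req#7 t=0ms (window 0): DENY
  req#8 t=0ms (window 0): DENY
  req#9 t=0ms (window 0): DENY
  req#10 t=0ms (window 0): DENY
  req#11 t=0ms (window 0): DENY
  req#12 t=0ms (window 0): DENY
  req#13 t=0ms (window 0): DENY
  req#14 t=0ms (window 0): DENY
  req#15 t=0ms (window 0): DENY
  req#16 t=0ms (window 0): DENY
  req#17 t=0ms (window 0): DENY
  req#18 t=0ms (window 0): DENY
  req#19 t=0ms (window 0): DENY
  req#20 t=0ms (window 0): DENY
  req#21 t=0ms (window 0): DENY
  req#22 t=0ms (window 0): DENY

Allowed counts by window: 3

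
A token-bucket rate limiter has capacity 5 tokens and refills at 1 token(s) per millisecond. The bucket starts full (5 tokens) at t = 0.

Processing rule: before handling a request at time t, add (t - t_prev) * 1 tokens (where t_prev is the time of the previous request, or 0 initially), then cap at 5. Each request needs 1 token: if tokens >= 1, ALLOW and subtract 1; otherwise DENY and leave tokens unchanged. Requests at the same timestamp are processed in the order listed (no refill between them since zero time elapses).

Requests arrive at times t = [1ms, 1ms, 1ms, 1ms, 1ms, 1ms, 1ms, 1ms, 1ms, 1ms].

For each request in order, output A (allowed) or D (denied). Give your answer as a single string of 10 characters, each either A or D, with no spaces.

Answer: AAAAADDDDD

Derivation:
Simulating step by step:
  req#1 t=1ms: ALLOW
  req#2 t=1ms: ALLOW
  req#3 t=1ms: ALLOW
  req#4 t=1ms: ALLOW
  req#5 t=1ms: ALLOW
  req#6 t=1ms: DENY
  req#7 t=1ms: DENY
  req#8 t=1ms: DENY
  req#9 t=1ms: DENY
  req#10 t=1ms: DENY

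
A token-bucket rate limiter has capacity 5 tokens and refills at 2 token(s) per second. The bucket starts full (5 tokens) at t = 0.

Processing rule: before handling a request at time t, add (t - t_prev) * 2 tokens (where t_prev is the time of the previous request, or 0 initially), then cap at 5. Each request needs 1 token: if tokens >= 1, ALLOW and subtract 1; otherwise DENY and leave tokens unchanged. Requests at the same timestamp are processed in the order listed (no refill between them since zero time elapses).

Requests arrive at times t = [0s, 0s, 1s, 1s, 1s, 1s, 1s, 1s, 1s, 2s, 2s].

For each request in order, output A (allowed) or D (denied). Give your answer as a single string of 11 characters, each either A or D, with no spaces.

Simulating step by step:
  req#1 t=0s: ALLOW
  req#2 t=0s: ALLOW
  req#3 t=1s: ALLOW
  req#4 t=1s: ALLOW
  req#5 t=1s: ALLOW
  req#6 t=1s: ALLOW
  req#7 t=1s: ALLOW
  req#8 t=1s: DENY
  req#9 t=1s: DENY
  req#10 t=2s: ALLOW
  req#11 t=2s: ALLOW

Answer: AAAAAAADDAA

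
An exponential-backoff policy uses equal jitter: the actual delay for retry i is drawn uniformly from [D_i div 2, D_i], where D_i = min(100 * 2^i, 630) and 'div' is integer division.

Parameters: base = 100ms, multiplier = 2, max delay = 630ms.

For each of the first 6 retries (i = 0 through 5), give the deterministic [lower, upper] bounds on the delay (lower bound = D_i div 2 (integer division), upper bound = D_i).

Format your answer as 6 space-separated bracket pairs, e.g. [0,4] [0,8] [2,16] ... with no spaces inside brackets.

Computing bounds per retry:
  i=0: D_i=min(100*2^0,630)=100, bounds=[50,100]
  i=1: D_i=min(100*2^1,630)=200, bounds=[100,200]
  i=2: D_i=min(100*2^2,630)=400, bounds=[200,400]
  i=3: D_i=min(100*2^3,630)=630, bounds=[315,630]
  i=4: D_i=min(100*2^4,630)=630, bounds=[315,630]
  i=5: D_i=min(100*2^5,630)=630, bounds=[315,630]

Answer: [50,100] [100,200] [200,400] [315,630] [315,630] [315,630]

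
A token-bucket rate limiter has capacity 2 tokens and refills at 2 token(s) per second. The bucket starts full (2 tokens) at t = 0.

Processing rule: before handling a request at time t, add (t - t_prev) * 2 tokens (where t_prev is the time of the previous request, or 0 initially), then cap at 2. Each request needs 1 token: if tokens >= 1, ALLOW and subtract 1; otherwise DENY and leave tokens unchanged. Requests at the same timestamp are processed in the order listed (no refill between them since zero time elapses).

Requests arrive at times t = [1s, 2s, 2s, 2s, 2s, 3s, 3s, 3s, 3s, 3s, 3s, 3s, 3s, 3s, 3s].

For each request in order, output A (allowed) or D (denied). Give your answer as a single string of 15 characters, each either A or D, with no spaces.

Simulating step by step:
  req#1 t=1s: ALLOW
  req#2 t=2s: ALLOW
  req#3 t=2s: ALLOW
  req#4 t=2s: DENY
  req#5 t=2s: DENY
  req#6 t=3s: ALLOW
  req#7 t=3s: ALLOW
  req#8 t=3s: DENY
  req#9 t=3s: DENY
  req#10 t=3s: DENY
  req#11 t=3s: DENY
  req#12 t=3s: DENY
  req#13 t=3s: DENY
  req#14 t=3s: DENY
  req#15 t=3s: DENY

Answer: AAADDAADDDDDDDD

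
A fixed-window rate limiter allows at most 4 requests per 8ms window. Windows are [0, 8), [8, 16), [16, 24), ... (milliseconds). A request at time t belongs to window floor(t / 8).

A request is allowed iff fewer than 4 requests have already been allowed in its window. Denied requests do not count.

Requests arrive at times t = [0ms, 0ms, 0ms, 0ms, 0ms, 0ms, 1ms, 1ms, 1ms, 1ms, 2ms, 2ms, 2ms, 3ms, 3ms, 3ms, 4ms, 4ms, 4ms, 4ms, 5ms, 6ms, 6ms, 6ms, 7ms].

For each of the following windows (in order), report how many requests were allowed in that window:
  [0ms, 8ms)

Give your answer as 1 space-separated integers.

Processing requests:
  req#1 t=0ms (window 0): ALLOW
  req#2 t=0ms (window 0): ALLOW
  req#3 t=0ms (window 0): ALLOW
  req#4 t=0ms (window 0): ALLOW
  req#5 t=0ms (window 0): DENY
  req#6 t=0ms (window 0): DENY
  req#7 t=1ms (window 0): DENY
  req#8 t=1ms (window 0): DENY
  req#9 t=1ms (window 0): DENY
  req#10 t=1ms (window 0): DENY
  req#11 t=2ms (window 0): DENY
  req#12 t=2ms (window 0): DENY
  req#13 t=2ms (window 0): DENY
  req#14 t=3ms (window 0): DENY
  req#15 t=3ms (window 0): DENY
  req#16 t=3ms (window 0): DENY
  req#17 t=4ms (window 0): DENY
  req#18 t=4ms (window 0): DENY
  req#19 t=4ms (window 0): DENY
  req#20 t=4ms (window 0): DENY
  req#21 t=5ms (window 0): DENY
  req#22 t=6ms (window 0): DENY
  req#23 t=6ms (window 0): DENY
  req#24 t=6ms (window 0): DENY
  req#25 t=7ms (window 0): DENY

Allowed counts by window: 4

Answer: 4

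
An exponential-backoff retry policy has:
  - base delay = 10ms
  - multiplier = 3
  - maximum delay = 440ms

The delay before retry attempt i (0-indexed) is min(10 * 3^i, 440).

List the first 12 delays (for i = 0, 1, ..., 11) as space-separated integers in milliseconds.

Answer: 10 30 90 270 440 440 440 440 440 440 440 440

Derivation:
Computing each delay:
  i=0: min(10*3^0, 440) = 10
  i=1: min(10*3^1, 440) = 30
  i=2: min(10*3^2, 440) = 90
  i=3: min(10*3^3, 440) = 270
  i=4: min(10*3^4, 440) = 440
  i=5: min(10*3^5, 440) = 440
  i=6: min(10*3^6, 440) = 440
  i=7: min(10*3^7, 440) = 440
  i=8: min(10*3^8, 440) = 440
  i=9: min(10*3^9, 440) = 440
  i=10: min(10*3^10, 440) = 440
  i=11: min(10*3^11, 440) = 440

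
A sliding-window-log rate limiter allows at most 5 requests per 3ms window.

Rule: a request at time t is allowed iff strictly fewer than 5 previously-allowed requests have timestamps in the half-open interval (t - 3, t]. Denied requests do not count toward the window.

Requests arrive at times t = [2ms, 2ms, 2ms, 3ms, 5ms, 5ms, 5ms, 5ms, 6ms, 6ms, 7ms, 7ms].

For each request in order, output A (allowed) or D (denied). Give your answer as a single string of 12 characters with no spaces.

Tracking allowed requests in the window:
  req#1 t=2ms: ALLOW
  req#2 t=2ms: ALLOW
  req#3 t=2ms: ALLOW
  req#4 t=3ms: ALLOW
  req#5 t=5ms: ALLOW
  req#6 t=5ms: ALLOW
  req#7 t=5ms: ALLOW
  req#8 t=5ms: ALLOW
  req#9 t=6ms: ALLOW
  req#10 t=6ms: DENY
  req#11 t=7ms: DENY
  req#12 t=7ms: DENY

Answer: AAAAAAAAADDD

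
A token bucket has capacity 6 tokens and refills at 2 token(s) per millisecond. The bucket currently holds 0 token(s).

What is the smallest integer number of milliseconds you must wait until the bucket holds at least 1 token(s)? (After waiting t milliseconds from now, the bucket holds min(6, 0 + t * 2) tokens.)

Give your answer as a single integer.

Answer: 1

Derivation:
Need 0 + t * 2 >= 1, so t >= 1/2.
Smallest integer t = ceil(1/2) = 1.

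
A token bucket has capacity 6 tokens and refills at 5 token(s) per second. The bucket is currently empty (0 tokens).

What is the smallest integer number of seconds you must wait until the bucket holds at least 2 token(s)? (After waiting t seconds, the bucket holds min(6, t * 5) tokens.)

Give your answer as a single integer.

Answer: 1

Derivation:
Need t * 5 >= 2, so t >= 2/5.
Smallest integer t = ceil(2/5) = 1.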